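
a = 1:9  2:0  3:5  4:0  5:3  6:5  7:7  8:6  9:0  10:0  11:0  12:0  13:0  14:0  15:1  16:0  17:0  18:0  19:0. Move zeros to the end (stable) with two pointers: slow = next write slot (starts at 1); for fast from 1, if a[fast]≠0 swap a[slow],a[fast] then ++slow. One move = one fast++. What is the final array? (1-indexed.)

[9, 5, 3, 5, 7, 6, 1, 0, 0, 0, 0, 0, 0, 0, 0, 0, 0, 0, 0]

(s=1,f=1) a[fast]=9≠0 swap→a[1]=9 → slow++,fast++
(s=2,f=2) a[fast]=0 → fast++
(s=2,f=3) a[fast]=5≠0 swap→a[2]=5 → slow++,fast++
(s=3,f=4) a[fast]=0 → fast++
(s=3,f=5) a[fast]=3≠0 swap→a[3]=3 → slow++,fast++
(s=4,f=6) a[fast]=5≠0 swap→a[4]=5 → slow++,fast++
(s=5,f=7) a[fast]=7≠0 swap→a[5]=7 → slow++,fast++
(s=6,f=8) a[fast]=6≠0 swap→a[6]=6 → slow++,fast++
(s=7,f=9) a[fast]=0 → fast++
(s=7,f=10) a[fast]=0 → fast++
(s=7,f=11) a[fast]=0 → fast++
(s=7,f=12) a[fast]=0 → fast++
(s=7,f=13) a[fast]=0 → fast++
(s=7,f=14) a[fast]=0 → fast++
(s=7,f=15) a[fast]=1≠0 swap→a[7]=1 → slow++,fast++
(s=8,f=16) a[fast]=0 → fast++
(s=8,f=17) a[fast]=0 → fast++
(s=8,f=18) a[fast]=0 → fast++
(s=8,f=19) a[fast]=0 → fast++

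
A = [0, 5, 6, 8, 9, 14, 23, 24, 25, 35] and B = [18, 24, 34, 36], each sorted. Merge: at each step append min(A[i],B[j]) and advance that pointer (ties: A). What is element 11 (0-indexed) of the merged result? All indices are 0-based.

merged[11] = 34

i=0 j=0: A[i]=0<=B[j]=18 take 0, i++
i=1 j=0: A[i]=5<=B[j]=18 take 5, i++
i=2 j=0: A[i]=6<=B[j]=18 take 6, i++
i=3 j=0: A[i]=8<=B[j]=18 take 8, i++
i=4 j=0: A[i]=9<=B[j]=18 take 9, i++
i=5 j=0: A[i]=14<=B[j]=18 take 14, i++
i=6 j=0: A[i]=23>B[j]=18 take 18, j++
i=6 j=1: A[i]=23<=B[j]=24 take 23, i++
i=7 j=1: A[i]=24<=B[j]=24 take 24, i++
i=8 j=1: A[i]=25>B[j]=24 take 24, j++
i=8 j=2: A[i]=25<=B[j]=34 take 25, i++
i=9 j=2: A[i]=35>B[j]=34 take 34, j++
i=9 j=3: A[i]=35<=B[j]=36 take 35, i++
i=10 j=3: A done, take B[j]=36, j++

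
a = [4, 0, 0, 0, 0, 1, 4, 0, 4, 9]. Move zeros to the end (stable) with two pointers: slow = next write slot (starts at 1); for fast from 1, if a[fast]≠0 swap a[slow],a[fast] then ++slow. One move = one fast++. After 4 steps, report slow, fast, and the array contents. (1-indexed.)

slow=2, fast=5, a=[4, 0, 0, 0, 0, 1, 4, 0, 4, 9]

slow=1 fast=1: a[fast]=4≠0 swap→a[1]=4, slow++,fast++
slow=2 fast=2: a[fast]=0, fast++
slow=2 fast=3: a[fast]=0, fast++
slow=2 fast=4: a[fast]=0, fast++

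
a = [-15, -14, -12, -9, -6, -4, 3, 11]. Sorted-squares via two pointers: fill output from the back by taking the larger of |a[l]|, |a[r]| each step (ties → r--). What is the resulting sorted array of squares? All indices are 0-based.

l=0 r=7: |-15|>|11| out[7]=225, l++
l=1 r=7: |-14|>|11| out[6]=196, l++
l=2 r=7: |-12|>|11| out[5]=144, l++
l=3 r=7: |-9|<=|11| out[4]=121, r--
l=3 r=6: |-9|>|3| out[3]=81, l++
l=4 r=6: |-6|>|3| out[2]=36, l++
l=5 r=6: |-4|>|3| out[1]=16, l++
l=6 r=6: |3|<=|3| out[0]=9, r--

[9, 16, 36, 81, 121, 144, 196, 225]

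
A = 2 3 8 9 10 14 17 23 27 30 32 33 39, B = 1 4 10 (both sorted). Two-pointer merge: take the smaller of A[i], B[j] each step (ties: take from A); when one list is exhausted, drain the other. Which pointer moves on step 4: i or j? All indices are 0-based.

[i=0,j=0] A[i]=2>B[j]=1 take 1 → j++
[i=0,j=1] A[i]=2<=B[j]=4 take 2 → i++
[i=1,j=1] A[i]=3<=B[j]=4 take 3 → i++
[i=2,j=1] A[i]=8>B[j]=4 take 4 → j++

j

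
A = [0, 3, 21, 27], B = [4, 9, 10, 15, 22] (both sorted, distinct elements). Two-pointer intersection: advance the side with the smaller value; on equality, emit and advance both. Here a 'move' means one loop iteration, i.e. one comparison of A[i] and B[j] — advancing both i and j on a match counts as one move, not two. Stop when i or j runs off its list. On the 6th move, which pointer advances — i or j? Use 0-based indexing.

i=0 j=0: 0<4, i++
i=1 j=0: 3<4, i++
i=2 j=0: 21>4, j++
i=2 j=1: 21>9, j++
i=2 j=2: 21>10, j++
i=2 j=3: 21>15, j++

j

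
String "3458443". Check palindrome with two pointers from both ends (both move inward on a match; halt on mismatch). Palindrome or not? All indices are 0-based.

l=0 r=6: '3'=='3', l++,r--
l=1 r=5: '4'=='4', l++,r--
l=2 r=4: '5'!='4', stop

not a palindrome (mismatch at 2,4)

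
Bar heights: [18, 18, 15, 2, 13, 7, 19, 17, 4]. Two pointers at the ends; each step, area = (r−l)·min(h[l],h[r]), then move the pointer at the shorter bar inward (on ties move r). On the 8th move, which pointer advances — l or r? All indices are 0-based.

[0,8] min(18,4)*8=32 best=32 * → r--
[0,7] min(18,17)*7=119 best=119 * → r--
[0,6] min(18,19)*6=108 best=119 → l++
[1,6] min(18,19)*5=90 best=119 → l++
[2,6] min(15,19)*4=60 best=119 → l++
[3,6] min(2,19)*3=6 best=119 → l++
[4,6] min(13,19)*2=26 best=119 → l++
[5,6] min(7,19)*1=7 best=119 → l++

l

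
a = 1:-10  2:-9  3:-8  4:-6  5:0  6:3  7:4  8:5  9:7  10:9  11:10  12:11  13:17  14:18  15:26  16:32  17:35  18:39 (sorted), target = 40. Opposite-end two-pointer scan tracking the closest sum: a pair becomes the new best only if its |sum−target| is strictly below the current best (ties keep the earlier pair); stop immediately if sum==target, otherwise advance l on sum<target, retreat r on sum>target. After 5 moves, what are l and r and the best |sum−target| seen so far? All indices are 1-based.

l=6, r=18, best |Δ|=1

[1,18] -10+39=29 d=11 * → l++
[2,18] -9+39=30 d=10 * → l++
[3,18] -8+39=31 d=9 * → l++
[4,18] -6+39=33 d=7 * → l++
[5,18] 0+39=39 d=1 * → l++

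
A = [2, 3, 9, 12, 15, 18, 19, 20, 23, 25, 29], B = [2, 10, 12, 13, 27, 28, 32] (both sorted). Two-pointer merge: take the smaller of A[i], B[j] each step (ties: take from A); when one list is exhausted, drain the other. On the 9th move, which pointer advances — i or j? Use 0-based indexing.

[i=0,j=0] A[i]=2<=B[j]=2 take 2 → i++
[i=1,j=0] A[i]=3>B[j]=2 take 2 → j++
[i=1,j=1] A[i]=3<=B[j]=10 take 3 → i++
[i=2,j=1] A[i]=9<=B[j]=10 take 9 → i++
[i=3,j=1] A[i]=12>B[j]=10 take 10 → j++
[i=3,j=2] A[i]=12<=B[j]=12 take 12 → i++
[i=4,j=2] A[i]=15>B[j]=12 take 12 → j++
[i=4,j=3] A[i]=15>B[j]=13 take 13 → j++
[i=4,j=4] A[i]=15<=B[j]=27 take 15 → i++

i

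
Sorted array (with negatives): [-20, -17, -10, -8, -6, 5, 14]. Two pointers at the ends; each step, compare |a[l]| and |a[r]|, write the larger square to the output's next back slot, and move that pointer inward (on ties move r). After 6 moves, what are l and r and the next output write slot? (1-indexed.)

l=6, r=6, next write slot=1

l=1 r=7: |-20|>|14| out[7]=400, l++
l=2 r=7: |-17|>|14| out[6]=289, l++
l=3 r=7: |-10|<=|14| out[5]=196, r--
l=3 r=6: |-10|>|5| out[4]=100, l++
l=4 r=6: |-8|>|5| out[3]=64, l++
l=5 r=6: |-6|>|5| out[2]=36, l++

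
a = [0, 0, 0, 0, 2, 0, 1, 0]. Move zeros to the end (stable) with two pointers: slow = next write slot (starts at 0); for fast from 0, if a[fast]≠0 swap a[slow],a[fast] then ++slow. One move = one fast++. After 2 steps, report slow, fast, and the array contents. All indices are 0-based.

slow=0, fast=2, a=[0, 0, 0, 0, 2, 0, 1, 0]

slow=0 fast=0: a[fast]=0, fast++
slow=0 fast=1: a[fast]=0, fast++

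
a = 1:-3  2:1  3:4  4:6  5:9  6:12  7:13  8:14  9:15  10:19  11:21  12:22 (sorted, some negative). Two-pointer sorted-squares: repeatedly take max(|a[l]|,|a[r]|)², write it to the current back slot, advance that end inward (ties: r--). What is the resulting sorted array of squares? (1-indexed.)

[1, 9, 16, 36, 81, 144, 169, 196, 225, 361, 441, 484]

[1,12] |-3|<=|22| out[12]=484 → r--
[1,11] |-3|<=|21| out[11]=441 → r--
[1,10] |-3|<=|19| out[10]=361 → r--
[1,9] |-3|<=|15| out[9]=225 → r--
[1,8] |-3|<=|14| out[8]=196 → r--
[1,7] |-3|<=|13| out[7]=169 → r--
[1,6] |-3|<=|12| out[6]=144 → r--
[1,5] |-3|<=|9| out[5]=81 → r--
[1,4] |-3|<=|6| out[4]=36 → r--
[1,3] |-3|<=|4| out[3]=16 → r--
[1,2] |-3|>|1| out[2]=9 → l++
[2,2] |1|<=|1| out[1]=1 → r--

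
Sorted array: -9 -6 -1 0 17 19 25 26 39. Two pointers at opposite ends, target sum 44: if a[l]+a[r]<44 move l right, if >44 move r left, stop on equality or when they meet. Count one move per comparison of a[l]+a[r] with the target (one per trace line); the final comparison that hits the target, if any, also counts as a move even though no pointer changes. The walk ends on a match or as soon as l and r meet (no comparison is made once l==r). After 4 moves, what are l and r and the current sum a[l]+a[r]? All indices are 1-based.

l=5, r=9, sum=56

[1,9] -9+39=30 <44 → l++
[2,9] -6+39=33 <44 → l++
[3,9] -1+39=38 <44 → l++
[4,9] 0+39=39 <44 → l++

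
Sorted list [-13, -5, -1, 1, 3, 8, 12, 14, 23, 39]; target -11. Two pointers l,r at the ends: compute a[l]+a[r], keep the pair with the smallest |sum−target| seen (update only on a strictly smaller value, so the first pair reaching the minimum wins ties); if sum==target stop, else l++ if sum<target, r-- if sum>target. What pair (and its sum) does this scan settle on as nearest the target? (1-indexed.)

pair (-13, 3) with sum -10 (|Δ|=1)

l=1 r=10: -13+39=26 d=37 *, r--
l=1 r=9: -13+23=10 d=21 *, r--
l=1 r=8: -13+14=1 d=12 *, r--
l=1 r=7: -13+12=-1 d=10 *, r--
l=1 r=6: -13+8=-5 d=6 *, r--
l=1 r=5: -13+3=-10 d=1 *, r--
l=1 r=4: -13+1=-12 d=1, l++
l=2 r=4: -5+1=-4 d=7, r--
l=2 r=3: -5+-1=-6 d=5, r--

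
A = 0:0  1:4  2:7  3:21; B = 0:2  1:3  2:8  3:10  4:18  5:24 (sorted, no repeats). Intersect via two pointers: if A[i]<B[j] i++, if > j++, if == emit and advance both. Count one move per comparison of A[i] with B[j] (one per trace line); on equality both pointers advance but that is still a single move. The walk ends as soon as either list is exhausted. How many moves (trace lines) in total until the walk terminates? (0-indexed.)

9 moves

i=0 j=0: 0<2, i++
i=1 j=0: 4>2, j++
i=1 j=1: 4>3, j++
i=1 j=2: 4<8, i++
i=2 j=2: 7<8, i++
i=3 j=2: 21>8, j++
i=3 j=3: 21>10, j++
i=3 j=4: 21>18, j++
i=3 j=5: 21<24, i++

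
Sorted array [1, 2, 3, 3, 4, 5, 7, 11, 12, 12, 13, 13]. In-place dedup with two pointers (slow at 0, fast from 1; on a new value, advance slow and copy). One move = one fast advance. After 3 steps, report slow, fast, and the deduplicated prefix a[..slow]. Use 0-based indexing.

slow=2, fast=4, prefix=[1, 2, 3]

(s=0,f=1) a[fast]=2≠a[slow]=1 write a[1]=2 → slow++,fast++
(s=1,f=2) a[fast]=3≠a[slow]=2 write a[2]=3 → slow++,fast++
(s=2,f=3) a[fast]=3=a[slow] dup → fast++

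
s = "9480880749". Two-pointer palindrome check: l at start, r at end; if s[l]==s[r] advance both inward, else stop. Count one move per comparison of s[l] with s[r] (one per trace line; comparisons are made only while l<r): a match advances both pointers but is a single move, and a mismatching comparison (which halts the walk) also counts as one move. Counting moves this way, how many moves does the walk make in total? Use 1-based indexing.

l=1 r=10: '9'=='9', l++,r--
l=2 r=9: '4'=='4', l++,r--
l=3 r=8: '8'!='7', stop

3 moves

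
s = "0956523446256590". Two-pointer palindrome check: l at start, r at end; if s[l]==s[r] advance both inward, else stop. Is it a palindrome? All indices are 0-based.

not a palindrome (mismatch at 6,9)

l=0 r=15: '0'=='0', l++,r--
l=1 r=14: '9'=='9', l++,r--
l=2 r=13: '5'=='5', l++,r--
l=3 r=12: '6'=='6', l++,r--
l=4 r=11: '5'=='5', l++,r--
l=5 r=10: '2'=='2', l++,r--
l=6 r=9: '3'!='6', stop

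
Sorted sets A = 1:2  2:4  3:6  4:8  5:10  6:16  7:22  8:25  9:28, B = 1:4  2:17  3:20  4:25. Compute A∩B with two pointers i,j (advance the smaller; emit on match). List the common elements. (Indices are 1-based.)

intersection = [4, 25]

i=1 j=1: 2<4, i++
i=2 j=1: 4==4 emit, i++,j++
i=3 j=2: 6<17, i++
i=4 j=2: 8<17, i++
i=5 j=2: 10<17, i++
i=6 j=2: 16<17, i++
i=7 j=2: 22>17, j++
i=7 j=3: 22>20, j++
i=7 j=4: 22<25, i++
i=8 j=4: 25==25 emit, i++,j++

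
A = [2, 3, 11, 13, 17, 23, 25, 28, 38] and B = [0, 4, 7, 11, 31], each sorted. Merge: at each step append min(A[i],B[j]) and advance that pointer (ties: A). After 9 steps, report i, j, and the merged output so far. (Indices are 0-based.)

i=0 j=0: A[i]=2>B[j]=0 take 0, j++
i=0 j=1: A[i]=2<=B[j]=4 take 2, i++
i=1 j=1: A[i]=3<=B[j]=4 take 3, i++
i=2 j=1: A[i]=11>B[j]=4 take 4, j++
i=2 j=2: A[i]=11>B[j]=7 take 7, j++
i=2 j=3: A[i]=11<=B[j]=11 take 11, i++
i=3 j=3: A[i]=13>B[j]=11 take 11, j++
i=3 j=4: A[i]=13<=B[j]=31 take 13, i++
i=4 j=4: A[i]=17<=B[j]=31 take 17, i++

i=5, j=4, merged so far=[0, 2, 3, 4, 7, 11, 11, 13, 17]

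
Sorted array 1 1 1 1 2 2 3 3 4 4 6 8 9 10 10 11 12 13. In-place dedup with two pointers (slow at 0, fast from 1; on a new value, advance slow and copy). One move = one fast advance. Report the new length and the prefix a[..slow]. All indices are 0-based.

length 11; prefix = [1, 2, 3, 4, 6, 8, 9, 10, 11, 12, 13]

slow=0 fast=1: a[fast]=1=a[slow] dup, fast++
slow=0 fast=2: a[fast]=1=a[slow] dup, fast++
slow=0 fast=3: a[fast]=1=a[slow] dup, fast++
slow=0 fast=4: a[fast]=2≠a[slow]=1 write a[1]=2, slow++,fast++
slow=1 fast=5: a[fast]=2=a[slow] dup, fast++
slow=1 fast=6: a[fast]=3≠a[slow]=2 write a[2]=3, slow++,fast++
slow=2 fast=7: a[fast]=3=a[slow] dup, fast++
slow=2 fast=8: a[fast]=4≠a[slow]=3 write a[3]=4, slow++,fast++
slow=3 fast=9: a[fast]=4=a[slow] dup, fast++
slow=3 fast=10: a[fast]=6≠a[slow]=4 write a[4]=6, slow++,fast++
slow=4 fast=11: a[fast]=8≠a[slow]=6 write a[5]=8, slow++,fast++
slow=5 fast=12: a[fast]=9≠a[slow]=8 write a[6]=9, slow++,fast++
slow=6 fast=13: a[fast]=10≠a[slow]=9 write a[7]=10, slow++,fast++
slow=7 fast=14: a[fast]=10=a[slow] dup, fast++
slow=7 fast=15: a[fast]=11≠a[slow]=10 write a[8]=11, slow++,fast++
slow=8 fast=16: a[fast]=12≠a[slow]=11 write a[9]=12, slow++,fast++
slow=9 fast=17: a[fast]=13≠a[slow]=12 write a[10]=13, slow++,fast++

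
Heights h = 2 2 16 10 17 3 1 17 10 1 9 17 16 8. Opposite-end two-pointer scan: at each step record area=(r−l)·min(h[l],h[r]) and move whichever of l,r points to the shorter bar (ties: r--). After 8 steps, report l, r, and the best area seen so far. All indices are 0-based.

l=4, r=9, best area=160

l=0 r=13: min(2,8)*13=26 best=26 *, l++
l=1 r=13: min(2,8)*12=24 best=26, l++
l=2 r=13: min(16,8)*11=88 best=88 *, r--
l=2 r=12: min(16,16)*10=160 best=160 *, r--
l=2 r=11: min(16,17)*9=144 best=160, l++
l=3 r=11: min(10,17)*8=80 best=160, l++
l=4 r=11: min(17,17)*7=119 best=160, r--
l=4 r=10: min(17,9)*6=54 best=160, r--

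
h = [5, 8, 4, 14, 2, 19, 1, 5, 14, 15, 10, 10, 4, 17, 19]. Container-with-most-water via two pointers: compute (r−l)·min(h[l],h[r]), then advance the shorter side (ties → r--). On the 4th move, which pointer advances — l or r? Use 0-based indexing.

l=0 r=14: min(5,19)*14=70 best=70 *, l++
l=1 r=14: min(8,19)*13=104 best=104 *, l++
l=2 r=14: min(4,19)*12=48 best=104, l++
l=3 r=14: min(14,19)*11=154 best=154 *, l++

l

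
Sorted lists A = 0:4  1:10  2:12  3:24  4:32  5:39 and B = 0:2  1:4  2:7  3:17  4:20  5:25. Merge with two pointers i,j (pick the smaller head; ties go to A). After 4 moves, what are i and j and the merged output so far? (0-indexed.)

i=0 j=0: A[i]=4>B[j]=2 take 2, j++
i=0 j=1: A[i]=4<=B[j]=4 take 4, i++
i=1 j=1: A[i]=10>B[j]=4 take 4, j++
i=1 j=2: A[i]=10>B[j]=7 take 7, j++

i=1, j=3, merged so far=[2, 4, 4, 7]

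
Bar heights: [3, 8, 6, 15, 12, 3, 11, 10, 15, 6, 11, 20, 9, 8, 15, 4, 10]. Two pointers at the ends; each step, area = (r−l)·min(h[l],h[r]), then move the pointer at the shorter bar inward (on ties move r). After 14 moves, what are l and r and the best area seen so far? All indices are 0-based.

[0,16] min(3,10)*16=48 best=48 * → l++
[1,16] min(8,10)*15=120 best=120 * → l++
[2,16] min(6,10)*14=84 best=120 → l++
[3,16] min(15,10)*13=130 best=130 * → r--
[3,15] min(15,4)*12=48 best=130 → r--
[3,14] min(15,15)*11=165 best=165 * → r--
[3,13] min(15,8)*10=80 best=165 → r--
[3,12] min(15,9)*9=81 best=165 → r--
[3,11] min(15,20)*8=120 best=165 → l++
[4,11] min(12,20)*7=84 best=165 → l++
[5,11] min(3,20)*6=18 best=165 → l++
[6,11] min(11,20)*5=55 best=165 → l++
[7,11] min(10,20)*4=40 best=165 → l++
[8,11] min(15,20)*3=45 best=165 → l++

l=9, r=11, best area=165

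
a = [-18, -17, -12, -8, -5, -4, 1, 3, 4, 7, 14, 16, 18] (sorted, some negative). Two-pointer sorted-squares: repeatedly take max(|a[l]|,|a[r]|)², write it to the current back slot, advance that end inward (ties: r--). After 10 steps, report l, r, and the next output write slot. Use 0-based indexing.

l=5, r=7, next write slot=2

l=0 r=12: |-18|<=|18| out[12]=324, r--
l=0 r=11: |-18|>|16| out[11]=324, l++
l=1 r=11: |-17|>|16| out[10]=289, l++
l=2 r=11: |-12|<=|16| out[9]=256, r--
l=2 r=10: |-12|<=|14| out[8]=196, r--
l=2 r=9: |-12|>|7| out[7]=144, l++
l=3 r=9: |-8|>|7| out[6]=64, l++
l=4 r=9: |-5|<=|7| out[5]=49, r--
l=4 r=8: |-5|>|4| out[4]=25, l++
l=5 r=8: |-4|<=|4| out[3]=16, r--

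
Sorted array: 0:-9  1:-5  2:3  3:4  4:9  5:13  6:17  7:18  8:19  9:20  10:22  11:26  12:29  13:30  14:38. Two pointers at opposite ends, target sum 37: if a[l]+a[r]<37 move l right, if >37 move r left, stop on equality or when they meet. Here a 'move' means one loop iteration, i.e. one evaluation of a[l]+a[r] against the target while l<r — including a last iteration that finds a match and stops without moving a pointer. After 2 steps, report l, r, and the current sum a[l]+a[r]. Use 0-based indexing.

l=2, r=14, sum=41

l=0 r=14: -9+38=29 <37, l++
l=1 r=14: -5+38=33 <37, l++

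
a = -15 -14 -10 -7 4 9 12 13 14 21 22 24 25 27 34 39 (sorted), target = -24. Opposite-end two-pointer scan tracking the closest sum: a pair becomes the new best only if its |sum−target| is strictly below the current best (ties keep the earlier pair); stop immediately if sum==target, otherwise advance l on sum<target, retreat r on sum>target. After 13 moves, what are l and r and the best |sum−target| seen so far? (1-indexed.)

l=1 r=16: -15+39=24 d=48 *, r--
l=1 r=15: -15+34=19 d=43 *, r--
l=1 r=14: -15+27=12 d=36 *, r--
l=1 r=13: -15+25=10 d=34 *, r--
l=1 r=12: -15+24=9 d=33 *, r--
l=1 r=11: -15+22=7 d=31 *, r--
l=1 r=10: -15+21=6 d=30 *, r--
l=1 r=9: -15+14=-1 d=23 *, r--
l=1 r=8: -15+13=-2 d=22 *, r--
l=1 r=7: -15+12=-3 d=21 *, r--
l=1 r=6: -15+9=-6 d=18 *, r--
l=1 r=5: -15+4=-11 d=13 *, r--
l=1 r=4: -15+-7=-22 d=2 *, r--

l=1, r=3, best |Δ|=2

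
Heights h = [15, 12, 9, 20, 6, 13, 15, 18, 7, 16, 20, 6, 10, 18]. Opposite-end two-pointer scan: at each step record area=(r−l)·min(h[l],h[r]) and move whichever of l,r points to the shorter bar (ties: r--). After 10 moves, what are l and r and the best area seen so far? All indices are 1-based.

l=4, r=7, best area=195

[1,14] min(15,18)*13=195 best=195 * → l++
[2,14] min(12,18)*12=144 best=195 → l++
[3,14] min(9,18)*11=99 best=195 → l++
[4,14] min(20,18)*10=180 best=195 → r--
[4,13] min(20,10)*9=90 best=195 → r--
[4,12] min(20,6)*8=48 best=195 → r--
[4,11] min(20,20)*7=140 best=195 → r--
[4,10] min(20,16)*6=96 best=195 → r--
[4,9] min(20,7)*5=35 best=195 → r--
[4,8] min(20,18)*4=72 best=195 → r--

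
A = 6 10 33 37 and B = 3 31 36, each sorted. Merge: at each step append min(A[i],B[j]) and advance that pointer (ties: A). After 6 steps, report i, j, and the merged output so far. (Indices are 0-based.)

i=3, j=3, merged so far=[3, 6, 10, 31, 33, 36]

[i=0,j=0] A[i]=6>B[j]=3 take 3 → j++
[i=0,j=1] A[i]=6<=B[j]=31 take 6 → i++
[i=1,j=1] A[i]=10<=B[j]=31 take 10 → i++
[i=2,j=1] A[i]=33>B[j]=31 take 31 → j++
[i=2,j=2] A[i]=33<=B[j]=36 take 33 → i++
[i=3,j=2] A[i]=37>B[j]=36 take 36 → j++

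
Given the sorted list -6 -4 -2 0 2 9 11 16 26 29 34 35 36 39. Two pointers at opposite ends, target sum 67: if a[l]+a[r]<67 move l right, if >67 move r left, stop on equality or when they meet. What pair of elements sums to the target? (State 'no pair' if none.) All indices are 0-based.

no pair

[0,13] -6+39=33 <67 → l++
[1,13] -4+39=35 <67 → l++
[2,13] -2+39=37 <67 → l++
[3,13] 0+39=39 <67 → l++
[4,13] 2+39=41 <67 → l++
[5,13] 9+39=48 <67 → l++
[6,13] 11+39=50 <67 → l++
[7,13] 16+39=55 <67 → l++
[8,13] 26+39=65 <67 → l++
[9,13] 29+39=68 >67 → r--
[9,12] 29+36=65 <67 → l++
[10,12] 34+36=70 >67 → r--
[10,11] 34+35=69 >67 → r--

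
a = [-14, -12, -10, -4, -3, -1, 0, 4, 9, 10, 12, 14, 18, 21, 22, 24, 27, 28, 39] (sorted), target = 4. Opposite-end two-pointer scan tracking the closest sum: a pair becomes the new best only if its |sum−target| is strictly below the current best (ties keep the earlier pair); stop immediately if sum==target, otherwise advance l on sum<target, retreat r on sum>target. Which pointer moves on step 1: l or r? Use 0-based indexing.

[0,18] -14+39=25 d=21 * → r--

r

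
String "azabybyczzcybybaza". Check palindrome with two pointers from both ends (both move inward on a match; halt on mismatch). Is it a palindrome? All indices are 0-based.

palindrome

l=0 r=17: 'a'=='a', l++,r--
l=1 r=16: 'z'=='z', l++,r--
l=2 r=15: 'a'=='a', l++,r--
l=3 r=14: 'b'=='b', l++,r--
l=4 r=13: 'y'=='y', l++,r--
l=5 r=12: 'b'=='b', l++,r--
l=6 r=11: 'y'=='y', l++,r--
l=7 r=10: 'c'=='c', l++,r--
l=8 r=9: 'z'=='z', l++,r--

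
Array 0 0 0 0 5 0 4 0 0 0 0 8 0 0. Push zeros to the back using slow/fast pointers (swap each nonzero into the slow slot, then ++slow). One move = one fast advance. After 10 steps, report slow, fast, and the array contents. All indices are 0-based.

slow=0 fast=0: a[fast]=0, fast++
slow=0 fast=1: a[fast]=0, fast++
slow=0 fast=2: a[fast]=0, fast++
slow=0 fast=3: a[fast]=0, fast++
slow=0 fast=4: a[fast]=5≠0 swap→a[0]=5, slow++,fast++
slow=1 fast=5: a[fast]=0, fast++
slow=1 fast=6: a[fast]=4≠0 swap→a[1]=4, slow++,fast++
slow=2 fast=7: a[fast]=0, fast++
slow=2 fast=8: a[fast]=0, fast++
slow=2 fast=9: a[fast]=0, fast++

slow=2, fast=10, a=[5, 4, 0, 0, 0, 0, 0, 0, 0, 0, 0, 8, 0, 0]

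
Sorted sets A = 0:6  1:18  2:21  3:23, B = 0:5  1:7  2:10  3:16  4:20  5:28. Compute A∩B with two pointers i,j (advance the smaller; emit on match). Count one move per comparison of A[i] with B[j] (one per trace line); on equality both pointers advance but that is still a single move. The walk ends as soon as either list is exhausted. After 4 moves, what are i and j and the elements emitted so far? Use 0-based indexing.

[i=0,j=0] 6>5 → j++
[i=0,j=1] 6<7 → i++
[i=1,j=1] 18>7 → j++
[i=1,j=2] 18>10 → j++

i=1, j=3, emitted=[]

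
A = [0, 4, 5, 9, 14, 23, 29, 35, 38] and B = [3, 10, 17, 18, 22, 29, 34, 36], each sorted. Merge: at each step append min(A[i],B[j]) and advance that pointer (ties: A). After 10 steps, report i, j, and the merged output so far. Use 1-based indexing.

[i=1,j=1] A[i]=0<=B[j]=3 take 0 → i++
[i=2,j=1] A[i]=4>B[j]=3 take 3 → j++
[i=2,j=2] A[i]=4<=B[j]=10 take 4 → i++
[i=3,j=2] A[i]=5<=B[j]=10 take 5 → i++
[i=4,j=2] A[i]=9<=B[j]=10 take 9 → i++
[i=5,j=2] A[i]=14>B[j]=10 take 10 → j++
[i=5,j=3] A[i]=14<=B[j]=17 take 14 → i++
[i=6,j=3] A[i]=23>B[j]=17 take 17 → j++
[i=6,j=4] A[i]=23>B[j]=18 take 18 → j++
[i=6,j=5] A[i]=23>B[j]=22 take 22 → j++

i=6, j=6, merged so far=[0, 3, 4, 5, 9, 10, 14, 17, 18, 22]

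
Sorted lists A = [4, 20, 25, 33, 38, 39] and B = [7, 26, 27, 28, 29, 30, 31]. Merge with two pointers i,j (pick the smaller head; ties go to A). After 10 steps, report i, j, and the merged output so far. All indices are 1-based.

i=4, j=8, merged so far=[4, 7, 20, 25, 26, 27, 28, 29, 30, 31]

[i=1,j=1] A[i]=4<=B[j]=7 take 4 → i++
[i=2,j=1] A[i]=20>B[j]=7 take 7 → j++
[i=2,j=2] A[i]=20<=B[j]=26 take 20 → i++
[i=3,j=2] A[i]=25<=B[j]=26 take 25 → i++
[i=4,j=2] A[i]=33>B[j]=26 take 26 → j++
[i=4,j=3] A[i]=33>B[j]=27 take 27 → j++
[i=4,j=4] A[i]=33>B[j]=28 take 28 → j++
[i=4,j=5] A[i]=33>B[j]=29 take 29 → j++
[i=4,j=6] A[i]=33>B[j]=30 take 30 → j++
[i=4,j=7] A[i]=33>B[j]=31 take 31 → j++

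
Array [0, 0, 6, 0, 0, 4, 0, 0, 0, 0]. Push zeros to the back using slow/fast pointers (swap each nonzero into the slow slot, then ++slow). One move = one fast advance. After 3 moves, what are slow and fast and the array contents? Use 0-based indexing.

(s=0,f=0) a[fast]=0 → fast++
(s=0,f=1) a[fast]=0 → fast++
(s=0,f=2) a[fast]=6≠0 swap→a[0]=6 → slow++,fast++

slow=1, fast=3, a=[6, 0, 0, 0, 0, 4, 0, 0, 0, 0]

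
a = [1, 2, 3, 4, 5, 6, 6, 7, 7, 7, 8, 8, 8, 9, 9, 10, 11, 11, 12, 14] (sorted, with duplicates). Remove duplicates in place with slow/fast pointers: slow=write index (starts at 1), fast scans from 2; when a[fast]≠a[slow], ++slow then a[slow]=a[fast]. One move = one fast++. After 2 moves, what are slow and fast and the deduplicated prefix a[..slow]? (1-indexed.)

slow=1 fast=2: a[fast]=2≠a[slow]=1 write a[2]=2, slow++,fast++
slow=2 fast=3: a[fast]=3≠a[slow]=2 write a[3]=3, slow++,fast++

slow=3, fast=4, prefix=[1, 2, 3]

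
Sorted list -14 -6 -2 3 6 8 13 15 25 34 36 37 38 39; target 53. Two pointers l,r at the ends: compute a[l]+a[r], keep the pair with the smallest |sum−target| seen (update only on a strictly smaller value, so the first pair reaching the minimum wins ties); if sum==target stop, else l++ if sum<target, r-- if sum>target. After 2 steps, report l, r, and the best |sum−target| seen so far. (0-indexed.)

l=0 r=13: -14+39=25 d=28 *, l++
l=1 r=13: -6+39=33 d=20 *, l++

l=2, r=13, best |Δ|=20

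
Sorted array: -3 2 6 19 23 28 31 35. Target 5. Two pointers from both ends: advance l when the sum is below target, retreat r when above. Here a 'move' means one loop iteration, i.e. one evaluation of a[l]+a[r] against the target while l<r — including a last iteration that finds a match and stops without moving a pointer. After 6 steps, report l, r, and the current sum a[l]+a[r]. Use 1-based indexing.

l=2, r=3, sum=8

[1,8] -3+35=32 >5 → r--
[1,7] -3+31=28 >5 → r--
[1,6] -3+28=25 >5 → r--
[1,5] -3+23=20 >5 → r--
[1,4] -3+19=16 >5 → r--
[1,3] -3+6=3 <5 → l++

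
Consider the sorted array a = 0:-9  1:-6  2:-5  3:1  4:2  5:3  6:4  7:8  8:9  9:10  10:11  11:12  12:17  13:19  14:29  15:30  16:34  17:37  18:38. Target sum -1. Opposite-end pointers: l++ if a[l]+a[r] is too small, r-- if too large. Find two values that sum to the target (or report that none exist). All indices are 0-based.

(-9, 8)

[0,18] -9+38=29 >-1 → r--
[0,17] -9+37=28 >-1 → r--
[0,16] -9+34=25 >-1 → r--
[0,15] -9+30=21 >-1 → r--
[0,14] -9+29=20 >-1 → r--
[0,13] -9+19=10 >-1 → r--
[0,12] -9+17=8 >-1 → r--
[0,11] -9+12=3 >-1 → r--
[0,10] -9+11=2 >-1 → r--
[0,9] -9+10=1 >-1 → r--
[0,8] -9+9=0 >-1 → r--
[0,7] -9+8=-1 → found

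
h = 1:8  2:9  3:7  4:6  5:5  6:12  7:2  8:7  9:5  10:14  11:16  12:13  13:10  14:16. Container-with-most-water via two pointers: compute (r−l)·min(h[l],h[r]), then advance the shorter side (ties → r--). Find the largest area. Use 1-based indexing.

max area = 108

l=1 r=14: min(8,16)*13=104 best=104 *, l++
l=2 r=14: min(9,16)*12=108 best=108 *, l++
l=3 r=14: min(7,16)*11=77 best=108, l++
l=4 r=14: min(6,16)*10=60 best=108, l++
l=5 r=14: min(5,16)*9=45 best=108, l++
l=6 r=14: min(12,16)*8=96 best=108, l++
l=7 r=14: min(2,16)*7=14 best=108, l++
l=8 r=14: min(7,16)*6=42 best=108, l++
l=9 r=14: min(5,16)*5=25 best=108, l++
l=10 r=14: min(14,16)*4=56 best=108, l++
l=11 r=14: min(16,16)*3=48 best=108, r--
l=11 r=13: min(16,10)*2=20 best=108, r--
l=11 r=12: min(16,13)*1=13 best=108, r--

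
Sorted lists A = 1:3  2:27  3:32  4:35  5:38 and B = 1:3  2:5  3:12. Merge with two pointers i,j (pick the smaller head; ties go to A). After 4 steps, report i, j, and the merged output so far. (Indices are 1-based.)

[i=1,j=1] A[i]=3<=B[j]=3 take 3 → i++
[i=2,j=1] A[i]=27>B[j]=3 take 3 → j++
[i=2,j=2] A[i]=27>B[j]=5 take 5 → j++
[i=2,j=3] A[i]=27>B[j]=12 take 12 → j++

i=2, j=4, merged so far=[3, 3, 5, 12]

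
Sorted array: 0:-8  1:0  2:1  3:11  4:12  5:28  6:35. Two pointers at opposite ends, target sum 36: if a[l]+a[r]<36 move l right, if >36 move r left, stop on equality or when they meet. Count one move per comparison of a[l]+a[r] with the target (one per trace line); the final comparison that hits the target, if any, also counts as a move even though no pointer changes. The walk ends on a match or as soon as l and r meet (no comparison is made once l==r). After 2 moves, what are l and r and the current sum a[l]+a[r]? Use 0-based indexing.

[0,6] -8+35=27 <36 → l++
[1,6] 0+35=35 <36 → l++

l=2, r=6, sum=36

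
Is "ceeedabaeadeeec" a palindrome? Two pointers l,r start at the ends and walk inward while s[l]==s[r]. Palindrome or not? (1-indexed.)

not a palindrome (mismatch at 7,9)

l=1 r=15: 'c'=='c', l++,r--
l=2 r=14: 'e'=='e', l++,r--
l=3 r=13: 'e'=='e', l++,r--
l=4 r=12: 'e'=='e', l++,r--
l=5 r=11: 'd'=='d', l++,r--
l=6 r=10: 'a'=='a', l++,r--
l=7 r=9: 'b'!='e', stop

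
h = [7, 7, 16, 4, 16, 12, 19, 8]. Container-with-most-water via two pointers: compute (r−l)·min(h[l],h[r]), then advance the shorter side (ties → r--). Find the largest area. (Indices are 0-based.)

l=0 r=7: min(7,8)*7=49 best=49 *, l++
l=1 r=7: min(7,8)*6=42 best=49, l++
l=2 r=7: min(16,8)*5=40 best=49, r--
l=2 r=6: min(16,19)*4=64 best=64 *, l++
l=3 r=6: min(4,19)*3=12 best=64, l++
l=4 r=6: min(16,19)*2=32 best=64, l++
l=5 r=6: min(12,19)*1=12 best=64, l++

max area = 64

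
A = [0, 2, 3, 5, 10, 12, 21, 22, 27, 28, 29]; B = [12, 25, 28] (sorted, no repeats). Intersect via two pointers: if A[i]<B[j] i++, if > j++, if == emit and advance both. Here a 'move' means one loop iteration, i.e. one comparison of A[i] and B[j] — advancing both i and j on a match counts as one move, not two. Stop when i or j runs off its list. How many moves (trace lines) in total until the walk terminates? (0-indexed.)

[i=0,j=0] 0<12 → i++
[i=1,j=0] 2<12 → i++
[i=2,j=0] 3<12 → i++
[i=3,j=0] 5<12 → i++
[i=4,j=0] 10<12 → i++
[i=5,j=0] 12==12 emit → i++,j++
[i=6,j=1] 21<25 → i++
[i=7,j=1] 22<25 → i++
[i=8,j=1] 27>25 → j++
[i=8,j=2] 27<28 → i++
[i=9,j=2] 28==28 emit → i++,j++

11 moves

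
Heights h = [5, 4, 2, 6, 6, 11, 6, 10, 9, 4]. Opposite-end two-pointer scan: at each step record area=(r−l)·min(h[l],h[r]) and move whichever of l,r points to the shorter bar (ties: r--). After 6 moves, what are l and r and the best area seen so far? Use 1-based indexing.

l=6, r=9, best area=40

l=1 r=10: min(5,4)*9=36 best=36 *, r--
l=1 r=9: min(5,9)*8=40 best=40 *, l++
l=2 r=9: min(4,9)*7=28 best=40, l++
l=3 r=9: min(2,9)*6=12 best=40, l++
l=4 r=9: min(6,9)*5=30 best=40, l++
l=5 r=9: min(6,9)*4=24 best=40, l++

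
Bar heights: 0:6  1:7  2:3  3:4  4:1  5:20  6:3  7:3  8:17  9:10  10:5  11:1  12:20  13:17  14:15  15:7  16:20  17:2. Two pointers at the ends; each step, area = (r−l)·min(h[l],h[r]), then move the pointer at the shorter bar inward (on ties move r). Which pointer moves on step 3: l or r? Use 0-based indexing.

[0,17] min(6,2)*17=34 best=34 * → r--
[0,16] min(6,20)*16=96 best=96 * → l++
[1,16] min(7,20)*15=105 best=105 * → l++

l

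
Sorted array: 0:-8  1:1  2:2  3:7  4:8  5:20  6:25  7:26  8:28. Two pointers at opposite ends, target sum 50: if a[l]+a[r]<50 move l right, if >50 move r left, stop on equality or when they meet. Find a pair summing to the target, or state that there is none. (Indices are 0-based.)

no pair

l=0 r=8: -8+28=20 <50, l++
l=1 r=8: 1+28=29 <50, l++
l=2 r=8: 2+28=30 <50, l++
l=3 r=8: 7+28=35 <50, l++
l=4 r=8: 8+28=36 <50, l++
l=5 r=8: 20+28=48 <50, l++
l=6 r=8: 25+28=53 >50, r--
l=6 r=7: 25+26=51 >50, r--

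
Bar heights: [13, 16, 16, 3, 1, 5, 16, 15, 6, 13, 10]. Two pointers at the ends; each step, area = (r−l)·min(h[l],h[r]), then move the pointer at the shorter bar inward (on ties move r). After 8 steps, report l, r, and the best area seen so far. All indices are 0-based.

l=1, r=3, best area=117

l=0 r=10: min(13,10)*10=100 best=100 *, r--
l=0 r=9: min(13,13)*9=117 best=117 *, r--
l=0 r=8: min(13,6)*8=48 best=117, r--
l=0 r=7: min(13,15)*7=91 best=117, l++
l=1 r=7: min(16,15)*6=90 best=117, r--
l=1 r=6: min(16,16)*5=80 best=117, r--
l=1 r=5: min(16,5)*4=20 best=117, r--
l=1 r=4: min(16,1)*3=3 best=117, r--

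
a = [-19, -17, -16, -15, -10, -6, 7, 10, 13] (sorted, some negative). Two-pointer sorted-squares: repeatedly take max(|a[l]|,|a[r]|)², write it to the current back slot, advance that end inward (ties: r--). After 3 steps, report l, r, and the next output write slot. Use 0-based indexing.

l=3, r=8, next write slot=5

l=0 r=8: |-19|>|13| out[8]=361, l++
l=1 r=8: |-17|>|13| out[7]=289, l++
l=2 r=8: |-16|>|13| out[6]=256, l++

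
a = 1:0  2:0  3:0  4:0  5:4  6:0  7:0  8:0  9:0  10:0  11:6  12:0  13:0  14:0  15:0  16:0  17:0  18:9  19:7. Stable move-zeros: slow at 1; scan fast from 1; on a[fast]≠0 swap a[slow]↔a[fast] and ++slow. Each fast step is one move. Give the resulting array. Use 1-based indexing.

slow=1 fast=1: a[fast]=0, fast++
slow=1 fast=2: a[fast]=0, fast++
slow=1 fast=3: a[fast]=0, fast++
slow=1 fast=4: a[fast]=0, fast++
slow=1 fast=5: a[fast]=4≠0 swap→a[1]=4, slow++,fast++
slow=2 fast=6: a[fast]=0, fast++
slow=2 fast=7: a[fast]=0, fast++
slow=2 fast=8: a[fast]=0, fast++
slow=2 fast=9: a[fast]=0, fast++
slow=2 fast=10: a[fast]=0, fast++
slow=2 fast=11: a[fast]=6≠0 swap→a[2]=6, slow++,fast++
slow=3 fast=12: a[fast]=0, fast++
slow=3 fast=13: a[fast]=0, fast++
slow=3 fast=14: a[fast]=0, fast++
slow=3 fast=15: a[fast]=0, fast++
slow=3 fast=16: a[fast]=0, fast++
slow=3 fast=17: a[fast]=0, fast++
slow=3 fast=18: a[fast]=9≠0 swap→a[3]=9, slow++,fast++
slow=4 fast=19: a[fast]=7≠0 swap→a[4]=7, slow++,fast++

[4, 6, 9, 7, 0, 0, 0, 0, 0, 0, 0, 0, 0, 0, 0, 0, 0, 0, 0]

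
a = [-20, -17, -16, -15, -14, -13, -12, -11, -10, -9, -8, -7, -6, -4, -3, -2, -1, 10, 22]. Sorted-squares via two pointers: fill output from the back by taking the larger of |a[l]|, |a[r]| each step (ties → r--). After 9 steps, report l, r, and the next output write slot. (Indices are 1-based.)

[1,19] |-20|<=|22| out[19]=484 → r--
[1,18] |-20|>|10| out[18]=400 → l++
[2,18] |-17|>|10| out[17]=289 → l++
[3,18] |-16|>|10| out[16]=256 → l++
[4,18] |-15|>|10| out[15]=225 → l++
[5,18] |-14|>|10| out[14]=196 → l++
[6,18] |-13|>|10| out[13]=169 → l++
[7,18] |-12|>|10| out[12]=144 → l++
[8,18] |-11|>|10| out[11]=121 → l++

l=9, r=18, next write slot=10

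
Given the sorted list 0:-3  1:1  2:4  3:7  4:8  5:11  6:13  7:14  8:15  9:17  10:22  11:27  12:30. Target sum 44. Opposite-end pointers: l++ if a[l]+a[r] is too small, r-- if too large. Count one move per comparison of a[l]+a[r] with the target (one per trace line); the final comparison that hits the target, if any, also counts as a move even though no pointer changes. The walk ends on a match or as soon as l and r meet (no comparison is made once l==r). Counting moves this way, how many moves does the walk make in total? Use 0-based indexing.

[0,12] -3+30=27 <44 → l++
[1,12] 1+30=31 <44 → l++
[2,12] 4+30=34 <44 → l++
[3,12] 7+30=37 <44 → l++
[4,12] 8+30=38 <44 → l++
[5,12] 11+30=41 <44 → l++
[6,12] 13+30=43 <44 → l++
[7,12] 14+30=44 → found

8 moves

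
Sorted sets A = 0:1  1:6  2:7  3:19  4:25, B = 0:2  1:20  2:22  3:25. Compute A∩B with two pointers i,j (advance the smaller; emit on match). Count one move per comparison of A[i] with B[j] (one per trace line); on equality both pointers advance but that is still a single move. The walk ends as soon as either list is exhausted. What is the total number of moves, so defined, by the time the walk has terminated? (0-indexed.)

[i=0,j=0] 1<2 → i++
[i=1,j=0] 6>2 → j++
[i=1,j=1] 6<20 → i++
[i=2,j=1] 7<20 → i++
[i=3,j=1] 19<20 → i++
[i=4,j=1] 25>20 → j++
[i=4,j=2] 25>22 → j++
[i=4,j=3] 25==25 emit → i++,j++

8 moves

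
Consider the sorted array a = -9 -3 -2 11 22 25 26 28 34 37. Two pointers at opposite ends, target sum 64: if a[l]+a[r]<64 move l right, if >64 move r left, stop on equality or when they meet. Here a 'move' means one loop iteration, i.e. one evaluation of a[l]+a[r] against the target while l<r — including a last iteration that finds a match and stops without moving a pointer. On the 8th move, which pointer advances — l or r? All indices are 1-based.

l=1 r=10: -9+37=28 <64, l++
l=2 r=10: -3+37=34 <64, l++
l=3 r=10: -2+37=35 <64, l++
l=4 r=10: 11+37=48 <64, l++
l=5 r=10: 22+37=59 <64, l++
l=6 r=10: 25+37=62 <64, l++
l=7 r=10: 26+37=63 <64, l++
l=8 r=10: 28+37=65 >64, r--

r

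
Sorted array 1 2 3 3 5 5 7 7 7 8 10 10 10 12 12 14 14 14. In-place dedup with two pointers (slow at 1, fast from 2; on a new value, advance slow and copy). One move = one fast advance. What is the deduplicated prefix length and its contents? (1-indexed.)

length 9; prefix = [1, 2, 3, 5, 7, 8, 10, 12, 14]

(s=1,f=2) a[fast]=2≠a[slow]=1 write a[2]=2 → slow++,fast++
(s=2,f=3) a[fast]=3≠a[slow]=2 write a[3]=3 → slow++,fast++
(s=3,f=4) a[fast]=3=a[slow] dup → fast++
(s=3,f=5) a[fast]=5≠a[slow]=3 write a[4]=5 → slow++,fast++
(s=4,f=6) a[fast]=5=a[slow] dup → fast++
(s=4,f=7) a[fast]=7≠a[slow]=5 write a[5]=7 → slow++,fast++
(s=5,f=8) a[fast]=7=a[slow] dup → fast++
(s=5,f=9) a[fast]=7=a[slow] dup → fast++
(s=5,f=10) a[fast]=8≠a[slow]=7 write a[6]=8 → slow++,fast++
(s=6,f=11) a[fast]=10≠a[slow]=8 write a[7]=10 → slow++,fast++
(s=7,f=12) a[fast]=10=a[slow] dup → fast++
(s=7,f=13) a[fast]=10=a[slow] dup → fast++
(s=7,f=14) a[fast]=12≠a[slow]=10 write a[8]=12 → slow++,fast++
(s=8,f=15) a[fast]=12=a[slow] dup → fast++
(s=8,f=16) a[fast]=14≠a[slow]=12 write a[9]=14 → slow++,fast++
(s=9,f=17) a[fast]=14=a[slow] dup → fast++
(s=9,f=18) a[fast]=14=a[slow] dup → fast++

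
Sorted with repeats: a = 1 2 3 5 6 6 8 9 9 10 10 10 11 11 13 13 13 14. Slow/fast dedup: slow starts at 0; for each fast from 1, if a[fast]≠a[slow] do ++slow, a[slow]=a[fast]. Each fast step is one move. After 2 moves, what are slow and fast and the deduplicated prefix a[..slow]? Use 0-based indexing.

slow=2, fast=3, prefix=[1, 2, 3]

(s=0,f=1) a[fast]=2≠a[slow]=1 write a[1]=2 → slow++,fast++
(s=1,f=2) a[fast]=3≠a[slow]=2 write a[2]=3 → slow++,fast++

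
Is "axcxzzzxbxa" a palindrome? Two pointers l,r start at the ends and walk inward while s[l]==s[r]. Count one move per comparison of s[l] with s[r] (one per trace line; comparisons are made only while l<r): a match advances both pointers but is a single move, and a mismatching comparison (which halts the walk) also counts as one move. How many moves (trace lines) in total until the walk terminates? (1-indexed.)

3 moves

l=1 r=11: 'a'=='a', l++,r--
l=2 r=10: 'x'=='x', l++,r--
l=3 r=9: 'c'!='b', stop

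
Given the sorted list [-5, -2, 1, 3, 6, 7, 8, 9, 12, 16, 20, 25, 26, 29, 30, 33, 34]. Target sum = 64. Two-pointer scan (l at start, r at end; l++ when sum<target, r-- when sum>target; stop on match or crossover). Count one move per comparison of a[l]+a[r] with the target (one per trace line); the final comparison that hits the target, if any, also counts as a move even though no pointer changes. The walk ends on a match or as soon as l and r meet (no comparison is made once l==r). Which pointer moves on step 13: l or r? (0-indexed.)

[0,16] -5+34=29 <64 → l++
[1,16] -2+34=32 <64 → l++
[2,16] 1+34=35 <64 → l++
[3,16] 3+34=37 <64 → l++
[4,16] 6+34=40 <64 → l++
[5,16] 7+34=41 <64 → l++
[6,16] 8+34=42 <64 → l++
[7,16] 9+34=43 <64 → l++
[8,16] 12+34=46 <64 → l++
[9,16] 16+34=50 <64 → l++
[10,16] 20+34=54 <64 → l++
[11,16] 25+34=59 <64 → l++
[12,16] 26+34=60 <64 → l++

l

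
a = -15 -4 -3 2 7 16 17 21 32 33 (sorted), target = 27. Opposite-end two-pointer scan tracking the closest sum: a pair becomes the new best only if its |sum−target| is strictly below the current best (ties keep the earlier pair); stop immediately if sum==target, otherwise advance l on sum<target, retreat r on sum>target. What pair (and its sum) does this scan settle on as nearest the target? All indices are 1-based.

[1,10] -15+33=18 d=9 * → l++
[2,10] -4+33=29 d=2 * → r--
[2,9] -4+32=28 d=1 * → r--
[2,8] -4+21=17 d=10 → l++
[3,8] -3+21=18 d=9 → l++
[4,8] 2+21=23 d=4 → l++
[5,8] 7+21=28 d=1 → r--
[5,7] 7+17=24 d=3 → l++
[6,7] 16+17=33 d=6 → r--

pair (-4, 32) with sum 28 (|Δ|=1)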